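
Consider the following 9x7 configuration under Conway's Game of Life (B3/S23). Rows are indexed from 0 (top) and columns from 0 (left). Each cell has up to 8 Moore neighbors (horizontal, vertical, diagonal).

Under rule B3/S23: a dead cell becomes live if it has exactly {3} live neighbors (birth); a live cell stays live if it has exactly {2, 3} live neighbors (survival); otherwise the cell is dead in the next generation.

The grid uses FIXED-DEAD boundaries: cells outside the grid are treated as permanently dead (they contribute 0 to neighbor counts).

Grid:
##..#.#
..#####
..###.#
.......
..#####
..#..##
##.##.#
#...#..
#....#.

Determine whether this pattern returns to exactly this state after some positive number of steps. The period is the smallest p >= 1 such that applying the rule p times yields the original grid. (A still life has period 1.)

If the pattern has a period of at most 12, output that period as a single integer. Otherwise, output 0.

Answer: 0

Derivation:
Simulating and comparing each generation to the original:
Gen 0 (original, given above): 30 live cells
Gen 1: 21 live cells, differs from original
Gen 2: 19 live cells, differs from original
Gen 3: 23 live cells, differs from original
Gen 4: 26 live cells, differs from original
Gen 5: 31 live cells, differs from original
Gen 6: 24 live cells, differs from original
Gen 7: 15 live cells, differs from original
Gen 8: 18 live cells, differs from original
Gen 9: 10 live cells, differs from original
Gen 10: 7 live cells, differs from original
Gen 11: 9 live cells, differs from original
Gen 12: 11 live cells, differs from original
No period found within 12 steps.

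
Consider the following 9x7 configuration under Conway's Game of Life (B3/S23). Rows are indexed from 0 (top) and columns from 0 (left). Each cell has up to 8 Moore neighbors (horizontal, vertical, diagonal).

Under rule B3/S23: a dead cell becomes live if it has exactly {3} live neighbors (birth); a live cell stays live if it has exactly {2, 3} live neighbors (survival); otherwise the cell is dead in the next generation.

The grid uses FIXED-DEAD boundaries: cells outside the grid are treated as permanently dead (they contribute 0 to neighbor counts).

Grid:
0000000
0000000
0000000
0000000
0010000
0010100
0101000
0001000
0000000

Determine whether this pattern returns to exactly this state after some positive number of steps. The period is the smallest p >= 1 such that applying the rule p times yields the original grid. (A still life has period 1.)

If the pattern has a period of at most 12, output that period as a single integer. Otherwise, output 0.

Simulating and comparing each generation to the original:
Gen 0 (original, given above): 6 live cells
Gen 1: 6 live cells, differs from original
Gen 2: 6 live cells, MATCHES original -> period = 2

Answer: 2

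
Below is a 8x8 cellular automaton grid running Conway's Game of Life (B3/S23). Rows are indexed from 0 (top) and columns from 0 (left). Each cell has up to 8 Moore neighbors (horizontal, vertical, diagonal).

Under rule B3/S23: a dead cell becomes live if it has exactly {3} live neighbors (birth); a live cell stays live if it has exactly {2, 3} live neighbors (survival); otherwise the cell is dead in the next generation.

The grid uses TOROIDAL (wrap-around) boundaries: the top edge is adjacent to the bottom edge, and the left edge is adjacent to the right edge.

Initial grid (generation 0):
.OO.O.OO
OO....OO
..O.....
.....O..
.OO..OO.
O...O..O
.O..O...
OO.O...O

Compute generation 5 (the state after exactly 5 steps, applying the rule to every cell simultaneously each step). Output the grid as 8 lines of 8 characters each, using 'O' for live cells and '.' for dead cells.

Simulating step by step:
Generation 0 (given above): 24 live cells
Generation 1: 34 live cells
...O.O..
...O.OO.
OO....OO
.OO..OO.
OO..OOOO
O.OOO.OO
.OOOO...
...OOOOO
Generation 2: 13 live cells
..OO...O
O.O..O..
OO..O...
..O.O...
........
........
.O......
......O.
Generation 3: 16 live cells
.OOO..OO
O.O.O..O
O.O.OO..
.O.O....
........
........
........
..O.....
Generation 4: 15 live cells
......OO
....O...
O.O.OO.O
.OOOO...
........
........
........
.OOO....
Generation 5: 17 live cells
(generation 5 grid is the final answer)

Answer: ..OO....
O..OO...
O.O..O..
OOO.OO..
..OO....
........
..O.....
..O.....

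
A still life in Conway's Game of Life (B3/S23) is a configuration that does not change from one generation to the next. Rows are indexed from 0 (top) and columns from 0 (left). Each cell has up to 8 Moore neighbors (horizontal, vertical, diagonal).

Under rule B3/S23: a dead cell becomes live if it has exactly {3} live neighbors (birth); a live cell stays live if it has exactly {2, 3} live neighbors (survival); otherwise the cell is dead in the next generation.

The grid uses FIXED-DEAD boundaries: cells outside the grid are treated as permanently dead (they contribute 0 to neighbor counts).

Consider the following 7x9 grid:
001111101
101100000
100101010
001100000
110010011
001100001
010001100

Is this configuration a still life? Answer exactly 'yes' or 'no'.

Answer: no

Derivation:
Compute generation 1 and compare to generation 0 (given above):
Generation 1:
011011000
000000010
000000000
101100111
010010011
101111101
001000000
Cell (0,1) differs: gen0=0 vs gen1=1 -> NOT a still life.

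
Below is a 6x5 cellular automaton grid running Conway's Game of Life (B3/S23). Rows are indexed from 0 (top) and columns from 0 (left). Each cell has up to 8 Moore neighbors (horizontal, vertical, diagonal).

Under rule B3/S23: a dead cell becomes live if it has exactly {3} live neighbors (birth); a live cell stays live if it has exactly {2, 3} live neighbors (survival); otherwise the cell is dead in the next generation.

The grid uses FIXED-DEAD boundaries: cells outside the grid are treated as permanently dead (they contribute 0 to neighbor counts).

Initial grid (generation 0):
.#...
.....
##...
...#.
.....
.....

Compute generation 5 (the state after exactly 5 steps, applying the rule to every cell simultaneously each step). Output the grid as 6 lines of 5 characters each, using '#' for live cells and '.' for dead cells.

Answer: .....
.....
.....
.....
.....
.....

Derivation:
Simulating step by step:
Generation 0 (given above): 4 live cells
Generation 1: 2 live cells
.....
##...
.....
.....
.....
.....
Generation 2: 0 live cells
.....
.....
.....
.....
.....
.....
Generation 3: 0 live cells
.....
.....
.....
.....
.....
.....
Generation 4: 0 live cells
.....
.....
.....
.....
.....
.....
Generation 5: 0 live cells
(generation 5 grid is the final answer)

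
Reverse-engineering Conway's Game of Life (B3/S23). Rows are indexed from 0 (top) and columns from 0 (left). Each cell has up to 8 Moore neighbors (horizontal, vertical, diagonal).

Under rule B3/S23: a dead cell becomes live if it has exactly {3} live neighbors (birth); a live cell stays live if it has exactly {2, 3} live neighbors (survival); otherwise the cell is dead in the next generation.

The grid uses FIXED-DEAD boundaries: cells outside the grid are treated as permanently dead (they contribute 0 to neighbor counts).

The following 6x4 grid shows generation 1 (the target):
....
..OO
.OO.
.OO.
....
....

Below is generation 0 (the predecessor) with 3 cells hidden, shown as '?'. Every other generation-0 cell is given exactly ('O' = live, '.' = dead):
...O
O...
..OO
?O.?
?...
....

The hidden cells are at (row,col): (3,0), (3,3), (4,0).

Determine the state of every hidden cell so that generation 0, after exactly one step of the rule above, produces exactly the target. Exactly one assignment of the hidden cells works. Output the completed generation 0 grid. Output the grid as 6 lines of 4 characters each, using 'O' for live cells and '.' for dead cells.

Hidden generation-0 cells (in order): (3,0), (3,3), (4,0).
A hidden cell only influences target cells in its own 3x3 neighborhood. Try each of the 2^3 = 8 assignments, step the completed generation 0 forward once under B3/S23, and compare with the target:
  (3,0)=. (3,3)=. (4,0)=. -> step gives (3,1)='.' but target has 'O' -> reject
  (3,0)=. (3,3)=. (4,0)=O -> step reproduces the target at every cell -> ACCEPT
  (3,0)=. (3,3)=O (4,0)=. -> step gives (2,3)='O' but target has '.' -> reject
  (3,0)=. (3,3)=O (4,0)=O -> step gives (2,3)='O' but target has '.' -> reject
  (3,0)=O (3,3)=. (4,0)=. -> step gives (2,0)='O' but target has '.' -> reject
  (3,0)=O (3,3)=. (4,0)=O -> step gives (2,0)='O' but target has '.' -> reject
  (3,0)=O (3,3)=O (4,0)=. -> step gives (2,0)='O' but target has '.' -> reject
  (3,0)=O (3,3)=O (4,0)=O -> step gives (2,0)='O' but target has '.' -> reject
Unique solution: (3,0)=dead, (3,3)=dead, (4,0)=live.
Check: live-neighbor counts of every cell in the completed generation 0:
1110
0233
2321
2232
1210
1100
Applying B3/S23 to generation 0 with these counts gives:
....
..OO
.OO.
.OO.
....
....
which matches the target exactly.

Answer: ...O
O...
..OO
.O..
O...
....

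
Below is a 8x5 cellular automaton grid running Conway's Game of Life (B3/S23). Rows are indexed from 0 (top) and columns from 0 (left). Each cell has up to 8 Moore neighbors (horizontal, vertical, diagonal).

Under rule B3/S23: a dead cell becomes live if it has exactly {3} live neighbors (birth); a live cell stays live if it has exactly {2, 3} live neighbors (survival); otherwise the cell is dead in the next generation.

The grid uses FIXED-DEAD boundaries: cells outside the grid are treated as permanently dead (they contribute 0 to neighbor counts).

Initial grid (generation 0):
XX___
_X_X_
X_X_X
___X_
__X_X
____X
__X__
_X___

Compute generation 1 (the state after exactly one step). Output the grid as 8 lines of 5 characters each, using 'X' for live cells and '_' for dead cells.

Simulating step by step:
Generation 0 (given above): 13 live cells
Generation 1: 11 live cells
(generation 1 grid is the final answer)

Answer: XXX__
___X_
_XX_X
_XX_X
____X
_____
_____
_____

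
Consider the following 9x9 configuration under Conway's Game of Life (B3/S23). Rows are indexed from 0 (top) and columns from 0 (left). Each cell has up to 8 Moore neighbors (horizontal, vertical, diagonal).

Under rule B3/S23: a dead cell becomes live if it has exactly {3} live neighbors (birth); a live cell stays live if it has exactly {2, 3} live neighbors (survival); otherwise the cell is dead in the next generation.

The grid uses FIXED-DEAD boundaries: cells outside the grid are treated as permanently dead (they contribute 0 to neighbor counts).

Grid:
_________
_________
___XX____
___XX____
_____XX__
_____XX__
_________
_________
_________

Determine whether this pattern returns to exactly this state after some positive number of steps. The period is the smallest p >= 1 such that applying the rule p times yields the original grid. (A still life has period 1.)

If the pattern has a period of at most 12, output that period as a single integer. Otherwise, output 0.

Answer: 2

Derivation:
Simulating and comparing each generation to the original:
Gen 0 (original, given above): 8 live cells
Gen 1: 6 live cells, differs from original
Gen 2: 8 live cells, MATCHES original -> period = 2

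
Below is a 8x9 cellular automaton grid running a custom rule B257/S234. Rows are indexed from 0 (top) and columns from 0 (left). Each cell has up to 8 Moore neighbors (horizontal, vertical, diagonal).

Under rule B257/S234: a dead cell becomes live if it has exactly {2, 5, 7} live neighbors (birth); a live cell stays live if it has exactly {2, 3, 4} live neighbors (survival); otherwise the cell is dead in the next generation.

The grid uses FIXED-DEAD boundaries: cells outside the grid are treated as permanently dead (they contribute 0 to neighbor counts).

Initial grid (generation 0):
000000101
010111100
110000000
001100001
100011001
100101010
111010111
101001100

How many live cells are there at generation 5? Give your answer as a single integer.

Answer: 32

Derivation:
Simulating step by step:
Generation 0 (given above): 31 live cells
Generation 1: 39 live cells
001100100
010011100
111000110
001101010
000011001
110111110
101011011
111011101
Generation 2: 41 live cells
011100110
011011100
111001011
101101110
100100001
110100010
111000101
111011101
Generation 3: 41 live cells
111100110
000111010
100110111
101101110
111101001
101110110
000000111
101001100
Generation 4: 28 live cells
011100111
001001000
000000001
100001000
100001011
111110100
100001001
010001101
Generation 5: 32 live cells
011111110
001010000
010011100
010010000
110001010
111110100
110001000
100011100
Population at generation 5: 32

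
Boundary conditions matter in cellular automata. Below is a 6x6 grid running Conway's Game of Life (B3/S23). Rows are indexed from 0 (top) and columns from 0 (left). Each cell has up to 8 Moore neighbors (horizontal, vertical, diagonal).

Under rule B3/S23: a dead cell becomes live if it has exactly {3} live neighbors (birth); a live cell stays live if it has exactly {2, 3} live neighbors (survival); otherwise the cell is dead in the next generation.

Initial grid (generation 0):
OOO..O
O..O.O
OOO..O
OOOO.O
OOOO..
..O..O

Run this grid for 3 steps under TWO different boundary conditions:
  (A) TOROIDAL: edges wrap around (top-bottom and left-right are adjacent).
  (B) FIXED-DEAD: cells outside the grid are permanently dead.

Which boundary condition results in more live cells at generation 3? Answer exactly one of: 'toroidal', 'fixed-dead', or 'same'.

Under TOROIDAL boundary, generation 3:
......
..OO..
......
......
......
..OOO.
Population = 5

Under FIXED-DEAD boundary, generation 3:
.O..O.
.O...O
..OOO.
......
......
......
Population = 7

Comparison: toroidal=5, fixed-dead=7 -> fixed-dead

Answer: fixed-dead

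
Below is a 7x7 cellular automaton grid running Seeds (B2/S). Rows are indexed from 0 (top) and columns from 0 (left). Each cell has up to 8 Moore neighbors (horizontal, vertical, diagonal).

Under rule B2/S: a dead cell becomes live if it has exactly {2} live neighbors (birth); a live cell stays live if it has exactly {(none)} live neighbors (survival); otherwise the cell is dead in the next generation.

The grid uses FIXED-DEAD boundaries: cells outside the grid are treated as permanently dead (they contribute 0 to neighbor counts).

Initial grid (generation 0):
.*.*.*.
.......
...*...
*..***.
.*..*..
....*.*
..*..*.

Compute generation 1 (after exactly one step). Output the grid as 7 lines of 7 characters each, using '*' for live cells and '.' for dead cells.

Simulating step by step:
Generation 0 (given above): 14 live cells
Generation 1: 14 live cells
(generation 1 grid is the final answer)

Answer: ..*.*..
...*...
..*..*.
.*.....
*.*...*
.**....
...**.*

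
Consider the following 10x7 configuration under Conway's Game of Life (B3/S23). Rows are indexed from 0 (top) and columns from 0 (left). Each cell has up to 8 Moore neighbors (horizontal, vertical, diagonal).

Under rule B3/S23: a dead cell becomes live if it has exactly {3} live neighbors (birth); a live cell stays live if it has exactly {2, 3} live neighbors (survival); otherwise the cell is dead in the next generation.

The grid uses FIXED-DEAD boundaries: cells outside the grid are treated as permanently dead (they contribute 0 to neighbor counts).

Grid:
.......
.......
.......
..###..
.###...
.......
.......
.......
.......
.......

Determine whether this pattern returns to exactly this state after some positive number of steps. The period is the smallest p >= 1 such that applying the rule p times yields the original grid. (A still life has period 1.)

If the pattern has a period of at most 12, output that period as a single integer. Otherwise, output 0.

Answer: 2

Derivation:
Simulating and comparing each generation to the original:
Gen 0 (original, given above): 6 live cells
Gen 1: 6 live cells, differs from original
Gen 2: 6 live cells, MATCHES original -> period = 2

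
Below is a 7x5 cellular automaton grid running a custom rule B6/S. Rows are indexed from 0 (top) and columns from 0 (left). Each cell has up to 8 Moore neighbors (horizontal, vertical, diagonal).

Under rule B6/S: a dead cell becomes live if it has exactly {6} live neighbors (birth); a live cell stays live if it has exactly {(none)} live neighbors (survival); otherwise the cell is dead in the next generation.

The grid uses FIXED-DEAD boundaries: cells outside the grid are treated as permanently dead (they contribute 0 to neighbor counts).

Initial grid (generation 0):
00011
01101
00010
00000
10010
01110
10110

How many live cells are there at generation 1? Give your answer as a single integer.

Simulating step by step:
Generation 0 (given above): 14 live cells
Generation 1: 0 live cells
00000
00000
00000
00000
00000
00000
00000
Population at generation 1: 0

Answer: 0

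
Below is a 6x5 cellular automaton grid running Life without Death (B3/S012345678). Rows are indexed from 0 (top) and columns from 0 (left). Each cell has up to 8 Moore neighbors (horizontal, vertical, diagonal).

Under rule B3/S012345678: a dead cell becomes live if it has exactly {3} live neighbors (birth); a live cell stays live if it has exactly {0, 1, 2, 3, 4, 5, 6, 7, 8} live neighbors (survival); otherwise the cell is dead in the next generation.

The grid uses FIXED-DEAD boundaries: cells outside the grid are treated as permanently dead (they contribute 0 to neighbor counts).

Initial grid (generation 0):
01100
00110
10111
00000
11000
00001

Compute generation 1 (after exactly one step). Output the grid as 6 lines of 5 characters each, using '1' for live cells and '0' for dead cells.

Simulating step by step:
Generation 0 (given above): 11 live cells
Generation 1: 17 live cells
(generation 1 grid is the final answer)

Answer: 01110
00111
11111
10110
11000
00001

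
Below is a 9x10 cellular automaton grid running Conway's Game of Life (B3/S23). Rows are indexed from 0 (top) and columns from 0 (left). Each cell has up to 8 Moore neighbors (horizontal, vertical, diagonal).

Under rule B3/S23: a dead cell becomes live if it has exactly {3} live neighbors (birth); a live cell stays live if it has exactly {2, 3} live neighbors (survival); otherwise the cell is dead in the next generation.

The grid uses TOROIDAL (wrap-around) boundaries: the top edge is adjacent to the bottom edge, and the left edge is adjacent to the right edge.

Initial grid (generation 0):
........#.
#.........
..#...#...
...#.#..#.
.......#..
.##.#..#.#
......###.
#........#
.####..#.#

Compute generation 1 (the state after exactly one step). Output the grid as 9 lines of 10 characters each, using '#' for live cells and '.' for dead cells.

Simulating step by step:
Generation 0 (given above): 24 live cells
Generation 1: 26 live cells
(generation 1 grid is the final answer)

Answer: ####....##
..........
..........
......##..
..###.##..
..........
.#....##..
####..#..#
.###.....#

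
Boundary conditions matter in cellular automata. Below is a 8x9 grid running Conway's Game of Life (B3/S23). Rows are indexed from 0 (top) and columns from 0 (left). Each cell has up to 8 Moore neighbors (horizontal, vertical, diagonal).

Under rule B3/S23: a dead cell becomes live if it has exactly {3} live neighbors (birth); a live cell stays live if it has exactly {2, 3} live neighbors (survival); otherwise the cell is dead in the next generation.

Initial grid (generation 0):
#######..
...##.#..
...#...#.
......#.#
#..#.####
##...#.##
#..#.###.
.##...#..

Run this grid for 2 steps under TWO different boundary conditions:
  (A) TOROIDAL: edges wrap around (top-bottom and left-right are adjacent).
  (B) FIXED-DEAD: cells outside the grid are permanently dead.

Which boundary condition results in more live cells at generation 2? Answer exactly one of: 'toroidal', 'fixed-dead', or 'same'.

Under TOROIDAL boundary, generation 2:
#.....#..
....#....
...#...##
.........
######...
.###.....
.........
.....####
Population = 19

Under FIXED-DEAD boundary, generation 2:
.##...##.
.#.##....
...#....#
.......#.
#.####...
..##.....
#..###.#.
.#..####.
Population = 27

Comparison: toroidal=19, fixed-dead=27 -> fixed-dead

Answer: fixed-dead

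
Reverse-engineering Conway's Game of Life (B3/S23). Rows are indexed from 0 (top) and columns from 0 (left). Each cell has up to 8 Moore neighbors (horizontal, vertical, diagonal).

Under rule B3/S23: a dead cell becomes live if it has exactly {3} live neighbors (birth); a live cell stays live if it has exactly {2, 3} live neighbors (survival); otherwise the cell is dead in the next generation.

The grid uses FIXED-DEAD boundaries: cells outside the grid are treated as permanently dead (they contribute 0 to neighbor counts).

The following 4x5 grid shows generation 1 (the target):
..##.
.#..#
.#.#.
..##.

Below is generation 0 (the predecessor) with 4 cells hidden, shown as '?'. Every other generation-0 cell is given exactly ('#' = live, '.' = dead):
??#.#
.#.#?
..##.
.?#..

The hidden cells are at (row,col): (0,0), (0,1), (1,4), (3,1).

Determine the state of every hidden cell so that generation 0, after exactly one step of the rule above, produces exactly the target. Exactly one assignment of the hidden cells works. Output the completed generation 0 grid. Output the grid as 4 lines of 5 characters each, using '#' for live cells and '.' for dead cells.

Answer: ..#.#
.#.#.
..##.
..#..

Derivation:
Hidden generation-0 cells (in order): (0,0), (0,1), (1,4), (3,1).
A hidden cell only influences target cells in its own 3x3 neighborhood. Try each of the 2^4 = 16 assignments, step the completed generation 0 forward once under B3/S23, and compare with the target:
  (0,0)=. (0,1)=. (1,4)=. (3,1)=. -> step reproduces the target at every cell -> ACCEPT
  (0,0)=. (0,1)=. (1,4)=. (3,1)=# -> step gives (2,1)='.' but target has '#' -> reject
  (0,0)=. (0,1)=. (1,4)=# (3,1)=. -> step gives (0,3)='.' but target has '#' -> reject
  (0,0)=. (0,1)=. (1,4)=# (3,1)=# -> step gives (0,3)='.' but target has '#' -> reject
  (0,0)=. (0,1)=# (1,4)=. (3,1)=. -> step gives (0,1)='#' but target has '.' -> reject
  (0,0)=. (0,1)=# (1,4)=. (3,1)=# -> step gives (0,1)='#' but target has '.' -> reject
  (0,0)=. (0,1)=# (1,4)=# (3,1)=. -> step gives (0,1)='#' but target has '.' -> reject
  (0,0)=. (0,1)=# (1,4)=# (3,1)=# -> step gives (0,1)='#' but target has '.' -> reject
  (0,0)=# (0,1)=. (1,4)=. (3,1)=. -> step gives (0,1)='#' but target has '.' -> reject
  (0,0)=# (0,1)=. (1,4)=. (3,1)=# -> step gives (0,1)='#' but target has '.' -> reject
  (0,0)=# (0,1)=. (1,4)=# (3,1)=. -> step gives (0,1)='#' but target has '.' -> reject
  (0,0)=# (0,1)=. (1,4)=# (3,1)=# -> step gives (0,1)='#' but target has '.' -> reject
  (0,0)=# (0,1)=# (1,4)=. (3,1)=. -> step gives (0,0)='#' but target has '.' -> reject
  (0,0)=# (0,1)=# (1,4)=. (3,1)=# -> step gives (0,0)='#' but target has '.' -> reject
  (0,0)=# (0,1)=# (1,4)=# (3,1)=. -> step gives (0,0)='#' but target has '.' -> reject
  (0,0)=# (0,1)=# (1,4)=# (3,1)=# -> step gives (0,0)='#' but target has '.' -> reject
Unique solution: (0,0)=dead, (0,1)=dead, (1,4)=dead, (3,1)=dead.
Check: live-neighbor counts of every cell in the completed generation 0:
12231
12543
13432
02231
Applying B3/S23 to generation 0 with these counts gives:
..##.
.#..#
.#.#.
..##.
which matches the target exactly.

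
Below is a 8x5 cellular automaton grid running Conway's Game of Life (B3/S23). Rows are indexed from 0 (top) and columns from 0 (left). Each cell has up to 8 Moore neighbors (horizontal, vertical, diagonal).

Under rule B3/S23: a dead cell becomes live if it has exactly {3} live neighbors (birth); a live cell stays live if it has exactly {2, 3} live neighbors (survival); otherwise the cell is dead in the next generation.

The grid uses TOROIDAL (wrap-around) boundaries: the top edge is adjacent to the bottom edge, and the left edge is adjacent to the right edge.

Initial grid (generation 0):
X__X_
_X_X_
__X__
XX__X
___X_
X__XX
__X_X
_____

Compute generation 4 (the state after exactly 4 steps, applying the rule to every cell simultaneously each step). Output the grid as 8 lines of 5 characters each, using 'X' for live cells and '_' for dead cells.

Simulating step by step:
Generation 0 (given above): 14 live cells
Generation 1: 22 live cells
__X_X
_X_XX
__XXX
XXXXX
_XXX_
X_X__
X___X
___XX
Generation 2: 6 live cells
__X__
_X___
_____
_____
_____
X_X__
XX___
_____
Generation 3: 4 live cells
_____
_____
_____
_____
_____
X____
XX___
_X___
Generation 4: 6 live cells
(generation 4 grid is the final answer)

Answer: _____
_____
_____
_____
_____
XX___
XX___
XX___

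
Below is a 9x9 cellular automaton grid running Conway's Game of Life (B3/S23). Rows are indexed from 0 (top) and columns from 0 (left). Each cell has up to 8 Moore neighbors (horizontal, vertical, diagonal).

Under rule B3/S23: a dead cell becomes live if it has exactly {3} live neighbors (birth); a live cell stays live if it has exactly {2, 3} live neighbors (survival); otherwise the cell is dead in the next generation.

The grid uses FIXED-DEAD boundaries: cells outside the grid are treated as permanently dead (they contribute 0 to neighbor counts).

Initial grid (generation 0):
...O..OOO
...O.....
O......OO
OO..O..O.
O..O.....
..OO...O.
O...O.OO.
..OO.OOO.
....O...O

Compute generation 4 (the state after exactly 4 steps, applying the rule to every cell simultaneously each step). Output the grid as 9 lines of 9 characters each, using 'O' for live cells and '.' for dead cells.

Answer: .........
.........
.......O.
OO...OO.O
O.....O.O
..O.....O
O..OOOO.O
........O
..OOOOOO.

Derivation:
Simulating step by step:
Generation 0 (given above): 28 live cells
Generation 1: 29 live cells
.......O.
......O..
OO.....OO
OO.....OO
O..OO....
.OOOO.OO.
.O..O...O
...O....O
...OOOOO.
Generation 2: 30 live cells
.........
......O.O
OO....O.O
..O....OO
O...OOO.O
OO.....O.
.O..OO..O
..OO..O.O
...OOOOO.
Generation 3: 28 live cells
.........
.........
.O....O.O
O.......O
O....OO.O
OO.....OO
OO.OOOO.O
..O.....O
..OOOOOO.
Generation 4: 24 live cells
(generation 4 grid is the final answer)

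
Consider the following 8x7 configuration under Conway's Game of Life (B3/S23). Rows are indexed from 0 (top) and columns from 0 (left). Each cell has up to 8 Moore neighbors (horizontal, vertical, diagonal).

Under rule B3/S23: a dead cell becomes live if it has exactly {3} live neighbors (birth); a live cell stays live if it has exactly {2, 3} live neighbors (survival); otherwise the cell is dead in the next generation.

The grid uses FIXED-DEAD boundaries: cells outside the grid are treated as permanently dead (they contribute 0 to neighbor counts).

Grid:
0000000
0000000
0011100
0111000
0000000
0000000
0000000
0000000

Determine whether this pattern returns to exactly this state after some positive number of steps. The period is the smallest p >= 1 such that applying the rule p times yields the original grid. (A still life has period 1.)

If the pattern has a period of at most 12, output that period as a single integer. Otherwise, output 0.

Answer: 2

Derivation:
Simulating and comparing each generation to the original:
Gen 0 (original, given above): 6 live cells
Gen 1: 6 live cells, differs from original
Gen 2: 6 live cells, MATCHES original -> period = 2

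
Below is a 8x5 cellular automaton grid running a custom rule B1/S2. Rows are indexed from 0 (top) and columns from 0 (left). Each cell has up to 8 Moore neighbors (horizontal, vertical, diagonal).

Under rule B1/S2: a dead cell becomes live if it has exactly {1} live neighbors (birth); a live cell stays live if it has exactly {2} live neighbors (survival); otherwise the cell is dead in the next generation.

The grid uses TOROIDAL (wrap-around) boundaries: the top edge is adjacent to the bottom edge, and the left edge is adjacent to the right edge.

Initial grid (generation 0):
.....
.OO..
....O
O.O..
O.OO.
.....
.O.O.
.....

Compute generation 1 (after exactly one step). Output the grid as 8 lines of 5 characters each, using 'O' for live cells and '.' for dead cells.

Answer: O..O.
....O
.....
O.O..
..OO.
.....
O...O
OO.OO

Derivation:
Simulating step by step:
Generation 0 (given above): 10 live cells
Generation 1: 13 live cells
(generation 1 grid is the final answer)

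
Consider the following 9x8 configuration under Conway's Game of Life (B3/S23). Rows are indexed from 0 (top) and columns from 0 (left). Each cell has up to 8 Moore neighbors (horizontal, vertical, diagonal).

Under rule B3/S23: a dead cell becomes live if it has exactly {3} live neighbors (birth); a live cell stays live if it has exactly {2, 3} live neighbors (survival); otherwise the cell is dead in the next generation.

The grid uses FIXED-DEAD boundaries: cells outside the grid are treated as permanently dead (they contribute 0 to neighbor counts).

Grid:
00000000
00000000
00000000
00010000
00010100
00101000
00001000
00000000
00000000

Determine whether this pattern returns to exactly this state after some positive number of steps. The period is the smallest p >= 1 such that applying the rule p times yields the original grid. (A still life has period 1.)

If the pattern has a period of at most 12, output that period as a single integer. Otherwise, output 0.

Simulating and comparing each generation to the original:
Gen 0 (original, given above): 6 live cells
Gen 1: 6 live cells, differs from original
Gen 2: 6 live cells, MATCHES original -> period = 2

Answer: 2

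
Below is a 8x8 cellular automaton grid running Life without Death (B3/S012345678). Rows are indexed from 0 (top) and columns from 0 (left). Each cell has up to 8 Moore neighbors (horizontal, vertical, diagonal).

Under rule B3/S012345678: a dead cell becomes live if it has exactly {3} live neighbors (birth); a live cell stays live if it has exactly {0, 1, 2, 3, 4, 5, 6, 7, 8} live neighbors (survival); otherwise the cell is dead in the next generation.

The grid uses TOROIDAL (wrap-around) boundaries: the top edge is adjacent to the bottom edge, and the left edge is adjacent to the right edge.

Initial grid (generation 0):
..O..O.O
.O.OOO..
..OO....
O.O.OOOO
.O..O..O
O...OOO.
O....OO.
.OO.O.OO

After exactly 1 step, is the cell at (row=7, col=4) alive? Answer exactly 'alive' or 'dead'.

Answer: alive

Derivation:
Simulating step by step:
Generation 0 (given above): 30 live cells
Generation 1: 36 live cells
..O..O.O
.O.OOOO.
O.OO...O
O.O.OOOO
.O..O..O
OO..OOO.
O..O.OO.
.OOOO.OO

Cell (7,4) at generation 1: 1 -> alive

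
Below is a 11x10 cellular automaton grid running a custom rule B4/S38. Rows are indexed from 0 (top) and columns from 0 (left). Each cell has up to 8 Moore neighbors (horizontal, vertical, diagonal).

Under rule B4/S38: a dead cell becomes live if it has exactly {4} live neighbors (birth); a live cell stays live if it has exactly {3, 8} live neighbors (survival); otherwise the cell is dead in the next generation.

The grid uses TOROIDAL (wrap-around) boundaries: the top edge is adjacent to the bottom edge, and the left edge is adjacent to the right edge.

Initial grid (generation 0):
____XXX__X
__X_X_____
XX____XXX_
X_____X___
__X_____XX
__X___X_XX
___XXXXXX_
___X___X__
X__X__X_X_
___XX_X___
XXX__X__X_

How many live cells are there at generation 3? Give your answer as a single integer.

Simulating step by step:
Generation 0 (given above): 40 live cells
Generation 1: 33 live cells
_X_XX_____
______XX__
_X_____X__
XX______X_
_______XX_
___X_XX___
___XXX____
___X_X__X_
___XX__X__
_XXXXX_X_X
___X__X___
Generation 2: 15 live cells
__________
__________
_______X__
_______XX_
_______X__
_____XX___
___X__X___
_____X____
_____XX_X_
_____XX___
_____X____
Generation 3: 9 live cells
__________
__________
__________
_______XX_
______XX__
______X___
_____XX___
_____XX___
__________
__________
__________
Population at generation 3: 9

Answer: 9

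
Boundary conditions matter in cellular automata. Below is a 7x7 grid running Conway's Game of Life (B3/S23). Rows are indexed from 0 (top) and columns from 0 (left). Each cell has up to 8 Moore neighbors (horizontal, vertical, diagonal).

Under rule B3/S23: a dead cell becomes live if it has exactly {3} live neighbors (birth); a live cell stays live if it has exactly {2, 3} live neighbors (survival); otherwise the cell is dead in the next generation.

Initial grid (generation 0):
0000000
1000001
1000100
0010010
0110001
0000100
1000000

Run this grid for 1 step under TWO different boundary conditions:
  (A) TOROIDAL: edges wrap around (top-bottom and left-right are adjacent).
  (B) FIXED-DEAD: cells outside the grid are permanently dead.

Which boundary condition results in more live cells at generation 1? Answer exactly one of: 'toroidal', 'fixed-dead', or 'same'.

Answer: toroidal

Derivation:
Under TOROIDAL boundary, generation 1:
1000001
1000001
1100010
1011011
0111010
1100000
0000000
Population = 18

Under FIXED-DEAD boundary, generation 1:
0000000
0000000
0100010
0011010
0111010
0100000
0000000
Population = 10

Comparison: toroidal=18, fixed-dead=10 -> toroidal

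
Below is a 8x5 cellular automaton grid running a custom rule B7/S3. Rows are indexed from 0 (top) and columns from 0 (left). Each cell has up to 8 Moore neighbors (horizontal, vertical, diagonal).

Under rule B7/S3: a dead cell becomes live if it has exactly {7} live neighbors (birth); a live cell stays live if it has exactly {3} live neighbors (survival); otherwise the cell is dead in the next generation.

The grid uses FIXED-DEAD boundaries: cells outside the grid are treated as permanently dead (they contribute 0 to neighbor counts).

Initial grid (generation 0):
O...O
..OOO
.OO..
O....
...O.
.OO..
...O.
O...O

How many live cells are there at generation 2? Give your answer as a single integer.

Answer: 0

Derivation:
Simulating step by step:
Generation 0 (given above): 14 live cells
Generation 1: 4 live cells
.....
..O..
.OO..
.....
.....
..O..
.....
.....
Generation 2: 0 live cells
.....
.....
.....
.....
.....
.....
.....
.....
Population at generation 2: 0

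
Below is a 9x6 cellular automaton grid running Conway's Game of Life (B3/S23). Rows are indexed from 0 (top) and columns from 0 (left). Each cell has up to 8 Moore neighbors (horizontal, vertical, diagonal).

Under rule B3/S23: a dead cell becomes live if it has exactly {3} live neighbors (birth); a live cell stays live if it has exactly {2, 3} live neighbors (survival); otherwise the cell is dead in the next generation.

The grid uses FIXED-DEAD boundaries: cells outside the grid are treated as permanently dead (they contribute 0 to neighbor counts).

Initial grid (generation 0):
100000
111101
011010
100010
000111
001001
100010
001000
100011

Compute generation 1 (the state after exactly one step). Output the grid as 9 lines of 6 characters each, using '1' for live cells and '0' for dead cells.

Simulating step by step:
Generation 0 (given above): 22 live cells
Generation 1: 18 live cells
(generation 1 grid is the final answer)

Answer: 101000
100110
000011
011000
000101
000001
010100
010111
000000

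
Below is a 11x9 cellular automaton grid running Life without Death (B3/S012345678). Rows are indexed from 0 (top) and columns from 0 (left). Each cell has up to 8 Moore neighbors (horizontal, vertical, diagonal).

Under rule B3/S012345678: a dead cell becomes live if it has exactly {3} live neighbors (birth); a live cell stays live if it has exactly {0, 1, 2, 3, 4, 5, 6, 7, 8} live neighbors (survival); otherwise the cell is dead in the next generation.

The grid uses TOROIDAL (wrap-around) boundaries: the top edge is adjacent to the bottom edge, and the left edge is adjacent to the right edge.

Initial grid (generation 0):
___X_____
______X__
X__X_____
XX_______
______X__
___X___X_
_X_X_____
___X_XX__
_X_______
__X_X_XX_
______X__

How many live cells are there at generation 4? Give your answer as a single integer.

Answer: 59

Derivation:
Simulating step by step:
Generation 0 (given above): 20 live cells
Generation 1: 32 live cells
___X_____
______X__
XX_X_____
XX_______
______X__
__XX___X_
_X_X__X__
___XXXX__
_XXXX__X_
__X_XXXX_
___X_XXX_
Generation 2: 47 live cells
___XXX_X_
__X___X__
XXXX_____
XXX______
_XX___X__
__XX__XX_
_X_X__XX_
_X_XXXXX_
_XXXX__X_
_XX_XXXXX
__XX_XXX_
Generation 3: 56 live cells
___XXX_X_
__X__XX__
XXXX_____
XXX______
XXX___XX_
__XX_XXX_
_X_X__XXX
XX_XXXXXX
_XXXX__X_
XXX_XXXXX
_XXX_XXX_
Generation 4: 59 live cells
_X_XXX_X_
__X__XX__
XXXX_____
XXX______
XXX__XXX_
__XXXXXX_
_X_X__XXX
XX_XXXXXX
_XXXX__X_
XXX_XXXXX
_XXX_XXX_
Population at generation 4: 59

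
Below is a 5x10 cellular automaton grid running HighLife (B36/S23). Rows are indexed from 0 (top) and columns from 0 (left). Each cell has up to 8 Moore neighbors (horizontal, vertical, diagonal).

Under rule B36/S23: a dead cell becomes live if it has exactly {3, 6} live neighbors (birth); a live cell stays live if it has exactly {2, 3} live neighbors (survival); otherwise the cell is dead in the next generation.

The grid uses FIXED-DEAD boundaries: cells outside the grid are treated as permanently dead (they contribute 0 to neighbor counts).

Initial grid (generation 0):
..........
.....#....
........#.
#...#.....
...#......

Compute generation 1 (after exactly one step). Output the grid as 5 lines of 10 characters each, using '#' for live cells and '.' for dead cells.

Simulating step by step:
Generation 0 (given above): 5 live cells
Generation 1: 0 live cells
(generation 1 grid is the final answer)

Answer: ..........
..........
..........
..........
..........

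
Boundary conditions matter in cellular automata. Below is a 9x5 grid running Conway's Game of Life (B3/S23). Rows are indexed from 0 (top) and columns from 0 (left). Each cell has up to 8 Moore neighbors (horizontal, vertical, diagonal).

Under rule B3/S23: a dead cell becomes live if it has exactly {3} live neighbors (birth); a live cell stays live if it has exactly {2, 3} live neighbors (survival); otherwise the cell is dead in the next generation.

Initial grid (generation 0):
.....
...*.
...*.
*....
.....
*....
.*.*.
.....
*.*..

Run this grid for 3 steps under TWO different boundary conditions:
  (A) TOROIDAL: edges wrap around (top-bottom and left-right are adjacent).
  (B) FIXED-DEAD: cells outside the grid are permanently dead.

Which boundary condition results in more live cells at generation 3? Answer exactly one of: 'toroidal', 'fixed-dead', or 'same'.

Under TOROIDAL boundary, generation 3:
.....
.....
.....
.....
.....
.....
.....
.....
.....
Population = 0

Under FIXED-DEAD boundary, generation 3:
.....
.....
.....
.....
.....
.....
.....
.....
.....
Population = 0

Comparison: toroidal=0, fixed-dead=0 -> same

Answer: same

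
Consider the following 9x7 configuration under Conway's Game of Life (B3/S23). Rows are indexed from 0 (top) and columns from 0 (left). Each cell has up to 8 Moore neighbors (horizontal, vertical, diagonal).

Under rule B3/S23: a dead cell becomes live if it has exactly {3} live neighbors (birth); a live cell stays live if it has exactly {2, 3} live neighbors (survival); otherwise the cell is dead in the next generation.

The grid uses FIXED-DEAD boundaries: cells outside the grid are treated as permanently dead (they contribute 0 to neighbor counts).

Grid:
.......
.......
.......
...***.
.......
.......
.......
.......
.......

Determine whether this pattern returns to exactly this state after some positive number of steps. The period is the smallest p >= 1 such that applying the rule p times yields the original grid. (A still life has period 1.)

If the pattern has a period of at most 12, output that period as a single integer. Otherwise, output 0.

Simulating and comparing each generation to the original:
Gen 0 (original, given above): 3 live cells
Gen 1: 3 live cells, differs from original
Gen 2: 3 live cells, MATCHES original -> period = 2

Answer: 2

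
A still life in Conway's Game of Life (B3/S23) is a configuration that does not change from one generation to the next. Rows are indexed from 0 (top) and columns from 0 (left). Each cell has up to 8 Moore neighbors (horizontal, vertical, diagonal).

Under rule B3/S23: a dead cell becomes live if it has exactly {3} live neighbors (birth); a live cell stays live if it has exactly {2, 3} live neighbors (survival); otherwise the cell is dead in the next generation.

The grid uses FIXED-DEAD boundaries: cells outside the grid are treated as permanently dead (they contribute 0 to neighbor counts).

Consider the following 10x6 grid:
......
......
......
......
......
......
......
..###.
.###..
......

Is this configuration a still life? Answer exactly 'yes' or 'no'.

Answer: no

Derivation:
Compute generation 1 and compare to generation 0 (given above):
Generation 1:
......
......
......
......
......
......
...#..
.#..#.
.#..#.
..#...
Cell (6,3) differs: gen0=0 vs gen1=1 -> NOT a still life.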